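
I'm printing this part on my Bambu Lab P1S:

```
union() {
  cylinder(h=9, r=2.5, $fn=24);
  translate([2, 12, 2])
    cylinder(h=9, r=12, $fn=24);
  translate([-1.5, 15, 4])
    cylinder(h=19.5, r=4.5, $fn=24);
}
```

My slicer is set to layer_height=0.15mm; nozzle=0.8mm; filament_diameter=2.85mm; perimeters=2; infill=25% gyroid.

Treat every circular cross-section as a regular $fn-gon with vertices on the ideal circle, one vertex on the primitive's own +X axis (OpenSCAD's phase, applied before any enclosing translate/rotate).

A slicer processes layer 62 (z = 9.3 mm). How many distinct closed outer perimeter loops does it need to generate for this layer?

At z = 9.3 mm: the cylinder does not reach this height (z outside [0, 9]); the r=12 cylinder at (2, 12) gives a regular 24-gon of circumradius 12 (constant along its height); the r=4.5 cylinder at (-1.5, 15) contributes a regular 24-gon of circumradius 4.5; Merging all regions: the r=4.5 cylinder at (-1.5, 15) lies entirely inside the r=12 cylinder at (2, 12), so the union is just the r=12 cylinder at (2, 12) — 1 connected region. The result has 1 disconnected region.

1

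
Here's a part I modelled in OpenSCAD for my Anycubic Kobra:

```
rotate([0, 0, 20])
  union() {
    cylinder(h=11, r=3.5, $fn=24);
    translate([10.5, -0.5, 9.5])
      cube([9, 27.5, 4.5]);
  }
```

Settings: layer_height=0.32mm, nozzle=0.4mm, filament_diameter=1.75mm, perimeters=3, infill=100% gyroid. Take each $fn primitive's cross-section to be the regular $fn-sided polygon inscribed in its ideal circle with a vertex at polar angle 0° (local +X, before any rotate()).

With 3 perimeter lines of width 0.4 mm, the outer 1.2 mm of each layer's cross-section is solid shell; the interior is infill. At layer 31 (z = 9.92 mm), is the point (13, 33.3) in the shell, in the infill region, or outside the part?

At z = 9.92 mm: the r=3.5 cylinder contributes a regular 24-gon of circumradius 3.5; the cube at (10.5, -0.5) is present — its section is the full 9×27.5 rectangle; Taking the union: the 2 present regions are separate (no shared area or edge), so areas and boundary lengths simply add and each stays a separate island — 2 connected regions; (whole slice rotated 20° about Z — lengths, areas and connectivity unchanged). Overall, the cross-section has 2 separate islands. Undo the 20° rotation: the query point maps to (23.605, 26.846) in the un-rotated model frame. The nearest boundary edge runs (19.50, 27.00)→(19.50, -0.50); distance from the point to it = 4.11 mm. The point is not inside any of the regions above, so it lies outside the cross-section (4.11 mm from the nearest boundary).

outside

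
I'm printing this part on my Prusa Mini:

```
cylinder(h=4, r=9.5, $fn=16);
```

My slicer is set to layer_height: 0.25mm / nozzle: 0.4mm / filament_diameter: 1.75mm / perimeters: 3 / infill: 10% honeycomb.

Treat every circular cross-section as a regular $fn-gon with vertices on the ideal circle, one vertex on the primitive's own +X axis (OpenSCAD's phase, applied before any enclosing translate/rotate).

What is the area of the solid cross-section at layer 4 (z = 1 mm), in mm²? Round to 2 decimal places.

At z = 1 mm: the cylinder: section is a regular 16-gon, circumradius r=9.5 (area = (16/2)·9.500²·sin(360°/16) = 276.30 mm²). Overall, the cross-section is a single solid region. Net area = 276.30 mm².

276.30 mm²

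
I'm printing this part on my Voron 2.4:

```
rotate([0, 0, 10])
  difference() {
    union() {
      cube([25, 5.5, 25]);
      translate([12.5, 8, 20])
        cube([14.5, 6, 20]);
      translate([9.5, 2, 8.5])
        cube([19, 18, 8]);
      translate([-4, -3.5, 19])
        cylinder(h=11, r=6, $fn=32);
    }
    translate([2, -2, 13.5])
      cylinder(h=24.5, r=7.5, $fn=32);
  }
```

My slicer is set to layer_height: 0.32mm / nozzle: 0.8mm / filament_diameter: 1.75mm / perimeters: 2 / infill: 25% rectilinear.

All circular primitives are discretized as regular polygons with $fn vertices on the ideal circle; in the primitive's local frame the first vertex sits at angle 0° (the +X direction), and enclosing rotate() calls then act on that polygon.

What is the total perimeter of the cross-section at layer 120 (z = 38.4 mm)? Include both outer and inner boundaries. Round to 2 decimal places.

41.00 mm

At z = 38.4 mm: the cube does not reach this height (z outside [0, 25]); the cube at (12.5, 8) (footprint 14.5×6) is included at this height (perimeter 41.00 mm); the cube at (9.5, 2) is absent (z outside [8.5, 16.5]); the cylinder at (-4, -3.5) does not reach this height (z outside [19, 30]); Combining (union): only the 14.5×6 cube at (12.5, 8) is present, so the union is just that shape — boundary = 41.00 mm; the cylinder at (2, -2) is not intersected at this z (z outside [13.5, 38]); After the difference (first − rest): none of the subtracted shapes is present at this height, so that combined region is unchanged — boundary = 41.00 mm; (whole slice rotated 10° about Z — lengths, areas and connectivity unchanged). Overall, the cross-section is a single solid region. Total boundary length (outer) = 41.00 mm.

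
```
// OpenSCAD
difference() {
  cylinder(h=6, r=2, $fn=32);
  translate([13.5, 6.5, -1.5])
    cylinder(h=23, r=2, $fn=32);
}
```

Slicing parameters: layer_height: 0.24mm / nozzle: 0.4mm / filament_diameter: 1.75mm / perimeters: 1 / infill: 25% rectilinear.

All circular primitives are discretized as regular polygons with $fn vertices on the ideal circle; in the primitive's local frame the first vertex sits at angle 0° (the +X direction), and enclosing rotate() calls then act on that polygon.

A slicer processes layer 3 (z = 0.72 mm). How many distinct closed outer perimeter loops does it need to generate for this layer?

At z = 0.72 mm: the cylinder: section is a regular 32-gon, circumradius r=2; the r=2 cylinder at (13.5, 6.5) gives a regular 32-gon of circumradius 2 (constant along its height); After the difference (first − rest): starting from the r=2 cylinder, the r=2 cylinder at (13.5, 6.5) misses the remaining region (no effect) — 1 connected region. The result has 1 disconnected region.

1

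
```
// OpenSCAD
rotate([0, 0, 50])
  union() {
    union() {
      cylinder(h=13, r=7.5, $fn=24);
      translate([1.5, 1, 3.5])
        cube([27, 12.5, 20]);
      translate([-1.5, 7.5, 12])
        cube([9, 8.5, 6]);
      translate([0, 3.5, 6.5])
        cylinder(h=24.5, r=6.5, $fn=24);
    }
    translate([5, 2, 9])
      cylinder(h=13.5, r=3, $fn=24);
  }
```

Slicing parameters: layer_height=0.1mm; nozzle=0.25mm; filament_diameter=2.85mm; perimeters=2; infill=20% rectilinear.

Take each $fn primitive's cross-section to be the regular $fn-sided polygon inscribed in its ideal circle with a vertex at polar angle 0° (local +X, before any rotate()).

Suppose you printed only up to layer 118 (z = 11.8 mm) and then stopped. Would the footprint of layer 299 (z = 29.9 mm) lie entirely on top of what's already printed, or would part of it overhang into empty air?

entirely on top

Compare the two slices. At z = 11.8: the r=7.5 cylinder gives a regular 24-gon of circumradius 7.5 (constant along its height) (area = (24/2)·7.500²·sin(360°/24) = 174.70 mm²); the cube at (1.5, 1) is present — its section is the full 27×12.5 rectangle (area 337.50 mm²); the cube at (-1.5, 7.5) is not intersected at this z (z outside [12, 18]); the r=6.5 cylinder at (0, 3.5) gives a regular 24-gon of circumradius 6.5 (constant along its height) (area = (24/2)·6.500²·sin(360°/24) = 131.22 mm²); Taking the union: the regions partially overlap — summed areas 643.42 mm² minus the doubly-counted overlap 139.86 mm² gives 503.56 mm² — area = 503.56 mm²; the r=3 cylinder at (5, 2) contributes a regular 24-gon of circumradius 3 (area = (24/2)·3.000²·sin(360°/24) = 27.95 mm²); Combining (union): the regions partially overlap — summed areas 531.51 mm² minus the doubly-counted overlap 27.79 mm² gives 503.72 mm² — area = 503.72 mm²; (whole slice rotated 50° about Z — lengths, areas and connectivity unchanged). At z = 29.9: the cylinder does not reach this height (z outside [0, 13]); the cube at (1.5, 1) is absent (z outside [3.5, 23.5]); the cube at (-1.5, 7.5) does not reach this height (z outside [12, 18]); the r=6.5 cylinder at (0, 3.5) contributes a regular 24-gon of circumradius 6.5 (area = (24/2)·6.500²·sin(360°/24) = 131.22 mm²); Taking the union: only the r=6.5 cylinder at (0, 3.5) is present, so the union is just that shape — area = 131.22 mm²; the cylinder at (5, 2) does not reach this height (z outside [9, 22.5]); Taking the union: only the result so far is present, so the union is just that shape — area = 131.22 mm²; (whole slice rotated 50° about Z — lengths, areas and connectivity unchanged). Checking containment: the cross-section at z = 29.9 is a subset of the cross-section at z = 11.8.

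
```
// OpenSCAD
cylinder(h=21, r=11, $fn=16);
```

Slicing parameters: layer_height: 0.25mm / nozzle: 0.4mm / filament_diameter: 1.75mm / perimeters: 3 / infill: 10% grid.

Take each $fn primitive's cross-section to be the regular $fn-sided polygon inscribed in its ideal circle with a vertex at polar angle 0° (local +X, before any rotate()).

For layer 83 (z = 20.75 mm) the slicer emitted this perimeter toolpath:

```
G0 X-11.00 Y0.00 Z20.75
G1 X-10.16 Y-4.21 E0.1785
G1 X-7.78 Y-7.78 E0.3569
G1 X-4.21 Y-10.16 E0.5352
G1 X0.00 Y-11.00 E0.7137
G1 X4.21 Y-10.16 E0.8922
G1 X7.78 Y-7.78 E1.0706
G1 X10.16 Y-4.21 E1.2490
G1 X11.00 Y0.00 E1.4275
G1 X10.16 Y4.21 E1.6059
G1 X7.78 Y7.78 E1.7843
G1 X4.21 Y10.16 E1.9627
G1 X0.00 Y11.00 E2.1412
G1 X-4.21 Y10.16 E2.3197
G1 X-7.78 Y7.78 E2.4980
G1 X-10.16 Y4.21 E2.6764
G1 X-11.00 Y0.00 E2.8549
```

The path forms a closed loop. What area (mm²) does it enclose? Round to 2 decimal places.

Apply the shoelace formula to the sequence of (X, Y) vertices; enclosed area = 370.40 mm².

370.40 mm²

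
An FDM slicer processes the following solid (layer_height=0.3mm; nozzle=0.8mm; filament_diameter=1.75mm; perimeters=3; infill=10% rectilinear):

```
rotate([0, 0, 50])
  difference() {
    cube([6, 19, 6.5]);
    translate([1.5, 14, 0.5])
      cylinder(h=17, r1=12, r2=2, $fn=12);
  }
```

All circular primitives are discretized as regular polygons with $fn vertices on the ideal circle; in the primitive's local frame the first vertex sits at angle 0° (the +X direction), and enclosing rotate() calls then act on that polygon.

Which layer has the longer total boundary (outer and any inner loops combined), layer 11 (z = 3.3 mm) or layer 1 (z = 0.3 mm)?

Layer 11 (z = 3.3): the cube is present — its section is the full 6×19 rectangle (perimeter 50.00 mm); the cone at (1.5, 14): at t=0.165 of its height the radius interpolates to r₁+(r₂−r₁)t = 10.353, giving a regular 12-gon of that circumradius (perimeter = 2·12·10.353·sin(180°/12) = 64.31 mm); Subtracting the remaining from the first: starting from the 6×19 cube, the cone at (1.5, 14) partially overlaps it — only the 89.10 mm² overlap (of its 321.55 mm²) is removed, clipping the outline — boundary = 21.11 mm; (rotated 50° about Z; rotation is an isometry so areas/perimeters/island counts are preserved). So its perimeter = 21.11 mm. Layer 1 (z = 0.3): the cube (footprint 6×19) is included at this height (perimeter 50.00 mm); the cone at (1.5, 14) does not reach this height (z outside [0.5, 17.5]); Taking the first minus the rest: none of the subtracted shapes is present at this height, so the 6×19 cube is unchanged — boundary = 50.00 mm; (rotated 50° about Z; rotation is an isometry so areas/perimeters/island counts are preserved). So its perimeter = 50.00 mm. Layer 1 is larger (50.00 vs 21.11 mm).

layer 1 (z = 0.3 mm)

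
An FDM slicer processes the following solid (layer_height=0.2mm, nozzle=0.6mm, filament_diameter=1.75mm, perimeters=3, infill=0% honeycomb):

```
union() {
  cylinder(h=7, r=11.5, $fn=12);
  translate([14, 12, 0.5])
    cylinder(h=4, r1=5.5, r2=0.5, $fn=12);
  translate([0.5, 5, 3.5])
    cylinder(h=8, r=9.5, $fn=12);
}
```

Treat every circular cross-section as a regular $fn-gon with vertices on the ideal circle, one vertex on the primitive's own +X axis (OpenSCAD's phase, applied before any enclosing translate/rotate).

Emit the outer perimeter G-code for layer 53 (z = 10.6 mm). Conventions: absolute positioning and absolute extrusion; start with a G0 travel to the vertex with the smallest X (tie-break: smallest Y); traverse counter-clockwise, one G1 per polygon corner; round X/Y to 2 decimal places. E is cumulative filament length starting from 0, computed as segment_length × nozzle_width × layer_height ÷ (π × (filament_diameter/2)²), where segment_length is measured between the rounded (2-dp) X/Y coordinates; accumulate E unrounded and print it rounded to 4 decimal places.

G0 X-9.00 Y5.00 Z10.60
G1 X-7.73 Y0.25 E0.2453
G1 X-4.25 Y-3.23 E0.4908
G1 X0.50 Y-4.50 E0.7361
G1 X5.25 Y-3.23 E0.9814
G1 X8.73 Y0.25 E1.2270
G1 X10.00 Y5.00 E1.4723
G1 X8.73 Y9.75 E1.7176
G1 X5.25 Y13.23 E1.9631
G1 X0.50 Y14.50 E2.2084
G1 X-4.25 Y13.23 E2.4537
G1 X-7.73 Y9.75 E2.6992
G1 X-9.00 Y5.00 E2.9446

At z = 10.6 mm: the cylinder is absent (z outside [0, 7]); the cone at (14, 12) does not reach this height (z outside [0.5, 4.5]); the cylinder at (0.5, 5): section is a regular 12-gon, circumradius r=9.5; Merging all regions: only the r=9.5 cylinder at (0.5, 5) is present, so the union is just that shape — 1 connected region. The outline is a single polygon with 12 vertices. Extrusion per mm of travel: 0.6 × 0.2 / (π × 0.875²) = 0.049890. Accumulating E over each segment gives final E = 2.9446.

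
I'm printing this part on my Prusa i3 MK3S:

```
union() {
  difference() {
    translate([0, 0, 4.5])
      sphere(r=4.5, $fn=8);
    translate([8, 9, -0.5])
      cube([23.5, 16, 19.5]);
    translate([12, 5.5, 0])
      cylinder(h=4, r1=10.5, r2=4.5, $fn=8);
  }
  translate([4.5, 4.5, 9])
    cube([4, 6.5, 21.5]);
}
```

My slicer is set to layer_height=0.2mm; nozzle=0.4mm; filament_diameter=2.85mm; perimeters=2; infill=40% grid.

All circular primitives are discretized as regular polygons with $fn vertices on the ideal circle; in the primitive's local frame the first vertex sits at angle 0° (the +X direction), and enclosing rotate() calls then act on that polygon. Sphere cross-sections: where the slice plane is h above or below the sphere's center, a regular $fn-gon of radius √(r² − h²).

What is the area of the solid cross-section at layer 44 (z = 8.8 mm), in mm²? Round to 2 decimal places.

At z = 8.8 mm: the r=4.5 sphere slices to a regular 8-gon of circumradius 1.327 (√(r²−h²) with h=4.3 from center) (area = (8/2)·1.327²·sin(360°/8) = 4.98 mm²); the cube at (8, 9) is present — its section is the full 23.5×16 rectangle (area 376.00 mm²); the cone at (12, 5.5) is not intersected at this z (z outside [0, 4]); Taking the first minus the rest: starting from the r=4.5 sphere (4.98 mm²), the 23.5×16 cube at (8, 9) misses the remaining region (no effect) — area = 4.98 mm²; the cube at (4.5, 4.5) is absent (z outside [9, 30.5]); Merging all regions: only the result so far is present, so the union is just that shape — area = 4.98 mm². Overall, the cross-section is a single solid region. Net area = 4.98 mm².

4.98 mm²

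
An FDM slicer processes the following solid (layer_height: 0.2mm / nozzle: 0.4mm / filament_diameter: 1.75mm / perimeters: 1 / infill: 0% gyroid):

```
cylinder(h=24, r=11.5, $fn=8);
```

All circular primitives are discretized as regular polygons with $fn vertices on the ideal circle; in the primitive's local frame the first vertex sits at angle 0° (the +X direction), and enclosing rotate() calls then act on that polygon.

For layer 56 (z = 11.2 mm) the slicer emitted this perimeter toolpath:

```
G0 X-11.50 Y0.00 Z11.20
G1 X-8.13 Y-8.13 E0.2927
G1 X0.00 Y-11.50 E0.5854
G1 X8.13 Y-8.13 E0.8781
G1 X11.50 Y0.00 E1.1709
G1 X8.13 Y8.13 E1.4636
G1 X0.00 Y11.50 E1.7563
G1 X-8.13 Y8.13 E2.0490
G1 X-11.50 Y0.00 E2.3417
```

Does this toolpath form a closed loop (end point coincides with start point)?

yes

Start point (G0): (-11.50, 0.00). End point (last G1): the path returns to the start — closed.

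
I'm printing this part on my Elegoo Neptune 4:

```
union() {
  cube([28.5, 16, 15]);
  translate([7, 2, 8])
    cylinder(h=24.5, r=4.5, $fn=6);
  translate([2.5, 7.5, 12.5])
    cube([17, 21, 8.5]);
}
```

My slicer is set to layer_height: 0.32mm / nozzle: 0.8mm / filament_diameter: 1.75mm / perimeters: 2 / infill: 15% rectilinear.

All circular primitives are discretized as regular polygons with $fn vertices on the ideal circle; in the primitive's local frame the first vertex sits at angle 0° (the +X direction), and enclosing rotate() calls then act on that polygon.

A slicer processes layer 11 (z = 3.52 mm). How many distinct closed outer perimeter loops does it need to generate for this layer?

At z = 3.52 mm: the cube (footprint 28.5×16) is included at this height; the cylinder at (7, 2) is absent (z outside [8, 32.5]); the cube at (2.5, 7.5) is absent (z outside [12.5, 21]); Taking the union: only the 28.5×16 cube is present, so the union is just that shape — 1 connected region. The result has 1 disconnected region.

1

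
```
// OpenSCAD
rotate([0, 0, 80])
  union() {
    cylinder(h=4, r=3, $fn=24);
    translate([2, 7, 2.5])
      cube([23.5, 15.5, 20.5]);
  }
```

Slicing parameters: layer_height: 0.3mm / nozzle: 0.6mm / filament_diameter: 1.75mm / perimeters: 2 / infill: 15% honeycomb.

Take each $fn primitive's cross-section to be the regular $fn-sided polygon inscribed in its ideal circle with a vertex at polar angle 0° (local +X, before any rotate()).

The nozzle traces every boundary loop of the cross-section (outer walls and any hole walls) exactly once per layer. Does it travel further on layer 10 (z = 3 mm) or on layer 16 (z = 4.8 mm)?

Layer 10 (z = 3): the r=3 cylinder contributes a regular 24-gon of circumradius 3 (perimeter = 2·24·3.000·sin(180°/24) = 18.80 mm); the 23.5×15.5 cube at (2, 7) contributes its full rectangle (perimeter 78.00 mm); Taking the union: the 2 present regions are separate (no shared area or edge), so areas and boundary lengths simply add and each stays a separate island — boundary = 96.80 mm; (rotated 80° about Z; rotation is an isometry so areas/perimeters/island counts are preserved). So its perimeter = 96.80 mm. Layer 16 (z = 4.8): the cylinder is not intersected at this z (z outside [0, 4]); the cube at (2, 7) (footprint 23.5×15.5) is included at this height (perimeter 78.00 mm); Combining (union): only the 23.5×15.5 cube at (2, 7) is present, so the union is just that shape — boundary = 78.00 mm; (whole slice rotated 80° about Z — lengths, areas and connectivity unchanged). So its perimeter = 78.00 mm. Layer 10 is larger (96.80 vs 78.00 mm).

layer 10 (z = 3 mm)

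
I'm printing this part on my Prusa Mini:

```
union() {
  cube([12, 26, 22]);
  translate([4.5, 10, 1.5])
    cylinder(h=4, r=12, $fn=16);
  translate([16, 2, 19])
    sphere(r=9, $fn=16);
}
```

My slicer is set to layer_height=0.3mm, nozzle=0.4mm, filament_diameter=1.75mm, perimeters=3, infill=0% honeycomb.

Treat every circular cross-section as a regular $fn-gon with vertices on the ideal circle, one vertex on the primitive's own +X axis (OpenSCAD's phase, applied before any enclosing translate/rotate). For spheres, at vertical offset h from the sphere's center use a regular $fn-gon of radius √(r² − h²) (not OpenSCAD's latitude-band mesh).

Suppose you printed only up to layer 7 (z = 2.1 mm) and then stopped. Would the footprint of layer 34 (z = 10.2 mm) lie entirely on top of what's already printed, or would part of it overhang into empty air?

part overhangs

Compare the two slices. At z = 2.1: the cube is present — its section is the full 12×26 rectangle (area 312.00 mm²); the r=12 cylinder at (4.5, 10) contributes a regular 16-gon of circumradius 12 (area = (16/2)·12.000²·sin(360°/16) = 440.85 mm²); the sphere at (16, 2) is not intersected at this z (|z−center|=16.900 > r=9); Taking the union: the regions partially overlap — summed areas 752.85 mm² minus the doubly-counted overlap 253.86 mm² gives 498.99 mm² — area = 498.99 mm². At z = 10.2: the cube (footprint 12×26) is included at this height (area 312.00 mm²); the cylinder at (4.5, 10) is not intersected at this z (z outside [1.5, 5.5]); the r=9 sphere at (16, 2) slices to a regular 16-gon of circumradius 1.887 (√(r²−h²) with h=8.8 from center) (area = (16/2)·1.887²·sin(360°/16) = 10.90 mm²); Combining (union): the 2 present regions are separate (no shared area or edge), so areas and boundary lengths simply add and each stays a separate island — area = 322.90 mm². Checking containment: at z = 10.2 the cross-section extends beyond the z = 2.1 cross-section by about 10.90 mm².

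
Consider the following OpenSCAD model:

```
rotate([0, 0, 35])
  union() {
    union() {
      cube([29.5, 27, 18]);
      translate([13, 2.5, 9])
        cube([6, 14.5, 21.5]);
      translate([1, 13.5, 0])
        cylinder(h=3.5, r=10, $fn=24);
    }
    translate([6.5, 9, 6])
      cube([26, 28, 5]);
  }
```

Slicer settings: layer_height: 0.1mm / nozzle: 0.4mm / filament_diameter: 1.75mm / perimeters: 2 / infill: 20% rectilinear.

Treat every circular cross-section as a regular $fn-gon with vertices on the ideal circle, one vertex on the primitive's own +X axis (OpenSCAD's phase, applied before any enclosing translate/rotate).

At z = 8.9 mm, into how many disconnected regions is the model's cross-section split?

1

At z = 8.9 mm: the cube is present — its section is the full 29.5×27 rectangle; the cube at (13, 2.5) does not reach this height (z outside [9, 30.5]); the cylinder at (1, 13.5) is not intersected at this z (z outside [0, 3.5]); Taking the union: only the 29.5×27 cube is present, so the union is just that shape — 1 connected region; the 26×28 cube at (6.5, 9) contributes its full rectangle; Merging all regions: the regions partially overlap (shared area 414.00 mm²), so overlapping operands fuse into one piece — 1 connected region; (whole slice rotated 35° about Z — lengths, areas and connectivity unchanged). The result has 1 disconnected region.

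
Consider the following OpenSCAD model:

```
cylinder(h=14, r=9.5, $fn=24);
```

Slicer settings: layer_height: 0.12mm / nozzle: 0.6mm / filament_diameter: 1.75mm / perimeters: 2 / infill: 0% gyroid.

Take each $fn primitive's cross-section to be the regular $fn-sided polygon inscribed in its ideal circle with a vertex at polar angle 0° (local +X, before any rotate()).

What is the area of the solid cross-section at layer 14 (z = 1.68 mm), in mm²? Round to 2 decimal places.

At z = 1.68 mm: the cylinder: section is a regular 24-gon, circumradius r=9.5 (area = (24/2)·9.500²·sin(360°/24) = 280.30 mm²). Overall, the cross-section is a single solid region. Net area = 280.30 mm².

280.30 mm²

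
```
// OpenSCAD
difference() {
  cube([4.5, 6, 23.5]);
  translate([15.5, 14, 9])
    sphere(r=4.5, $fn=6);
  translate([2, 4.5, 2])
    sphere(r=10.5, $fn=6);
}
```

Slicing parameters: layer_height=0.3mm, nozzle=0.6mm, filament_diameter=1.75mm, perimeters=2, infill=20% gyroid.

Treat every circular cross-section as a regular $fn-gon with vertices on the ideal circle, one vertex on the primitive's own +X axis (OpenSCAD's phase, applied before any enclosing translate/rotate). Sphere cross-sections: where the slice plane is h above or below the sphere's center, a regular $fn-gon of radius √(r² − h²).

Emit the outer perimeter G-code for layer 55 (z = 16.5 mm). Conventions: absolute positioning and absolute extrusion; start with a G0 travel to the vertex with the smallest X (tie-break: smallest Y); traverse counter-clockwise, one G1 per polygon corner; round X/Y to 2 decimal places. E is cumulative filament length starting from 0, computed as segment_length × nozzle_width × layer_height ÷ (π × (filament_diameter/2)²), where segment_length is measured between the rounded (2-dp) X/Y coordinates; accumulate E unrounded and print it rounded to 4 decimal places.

At z = 16.5 mm: the cube is present — its section is the full 4.5×6 rectangle; the sphere at (15.5, 14) is absent (|z−center|=7.500 > r=4.5); the sphere at (2, 4.5) is not intersected at this z (|z−center|=14.500 > r=10.5); Subtracting the remaining from the first: none of the subtracted shapes is present at this height, so the 4.5×6 cube is unchanged — 1 connected region. The outline is a single polygon with 4 vertices. Extrusion per mm of travel: 0.6 × 0.3 / (π × 0.875²) = 0.074835. Accumulating E over each segment gives final E = 1.5715.

G0 X0.00 Y0.00 Z16.50
G1 X4.50 Y0.00 E0.3368
G1 X4.50 Y6.00 E0.7858
G1 X0.00 Y6.00 E1.1225
G1 X0.00 Y0.00 E1.5715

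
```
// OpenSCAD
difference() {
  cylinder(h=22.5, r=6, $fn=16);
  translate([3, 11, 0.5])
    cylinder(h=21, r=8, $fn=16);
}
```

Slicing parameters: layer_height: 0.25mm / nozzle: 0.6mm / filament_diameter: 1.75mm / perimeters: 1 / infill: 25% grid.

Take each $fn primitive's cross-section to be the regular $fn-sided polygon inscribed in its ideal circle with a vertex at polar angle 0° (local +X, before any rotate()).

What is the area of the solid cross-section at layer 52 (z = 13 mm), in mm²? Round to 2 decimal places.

97.55 mm²

At z = 13 mm: the r=6 cylinder gives a regular 16-gon of circumradius 6 (constant along its height) (area = (16/2)·6.000²·sin(360°/16) = 110.21 mm²); the r=8 cylinder at (3, 11) contributes a regular 16-gon of circumradius 8 (area = (16/2)·8.000²·sin(360°/16) = 195.93 mm²); Taking the first minus the rest: starting from the r=6 cylinder (110.21 mm²), the r=8 cylinder at (3, 11) partially overlaps it — only the 12.66 mm² overlap (of its 195.93 mm²) is removed, clipping the outline — area = 97.55 mm². Overall, the cross-section is a single solid region. Net area = 97.55 mm².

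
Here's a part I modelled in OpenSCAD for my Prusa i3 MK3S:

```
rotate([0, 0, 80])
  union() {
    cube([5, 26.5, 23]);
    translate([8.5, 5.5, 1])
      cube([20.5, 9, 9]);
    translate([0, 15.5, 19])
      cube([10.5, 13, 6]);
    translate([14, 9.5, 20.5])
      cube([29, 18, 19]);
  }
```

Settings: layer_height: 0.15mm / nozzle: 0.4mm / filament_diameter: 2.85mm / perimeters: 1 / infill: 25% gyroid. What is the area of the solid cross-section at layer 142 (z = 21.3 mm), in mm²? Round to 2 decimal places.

At z = 21.3 mm: the cube (footprint 5×26.5) is included at this height (area 132.50 mm²); the cube at (8.5, 5.5) is absent (z outside [1, 10]); the cube at (0, 15.5) (footprint 10.5×13) is included at this height (area 136.50 mm²); the cube at (14, 9.5) is present — its section is the full 29×18 rectangle (area 522.00 mm²); Combining (union): the regions partially overlap — summed areas 791.00 mm² minus the doubly-counted overlap 55.00 mm² gives 736.00 mm² — area = 736.00 mm²; (rotated 80° about Z; rotation is an isometry so areas/perimeters/island counts are preserved). Overall, the cross-section has 2 separate islands. Net area = 736.00 mm².

736.00 mm²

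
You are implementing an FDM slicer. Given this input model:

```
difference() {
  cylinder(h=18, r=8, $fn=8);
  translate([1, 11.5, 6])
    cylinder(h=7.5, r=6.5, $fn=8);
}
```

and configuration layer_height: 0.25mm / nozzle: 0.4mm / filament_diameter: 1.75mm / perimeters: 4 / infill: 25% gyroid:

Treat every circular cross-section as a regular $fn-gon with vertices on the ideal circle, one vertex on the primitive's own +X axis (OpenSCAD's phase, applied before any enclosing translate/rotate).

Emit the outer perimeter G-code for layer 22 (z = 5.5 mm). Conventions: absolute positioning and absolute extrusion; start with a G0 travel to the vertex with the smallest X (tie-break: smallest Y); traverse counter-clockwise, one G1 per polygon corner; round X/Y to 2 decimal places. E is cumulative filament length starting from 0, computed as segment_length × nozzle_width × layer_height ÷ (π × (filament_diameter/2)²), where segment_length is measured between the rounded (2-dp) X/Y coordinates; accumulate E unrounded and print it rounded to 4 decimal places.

G0 X-8.00 Y0.00 Z5.50
G1 X-5.66 Y-5.66 E0.2546
G1 X0.00 Y-8.00 E0.5093
G1 X5.66 Y-5.66 E0.7639
G1 X8.00 Y0.00 E1.0185
G1 X5.66 Y5.66 E1.2732
G1 X0.00 Y8.00 E1.5278
G1 X-5.66 Y5.66 E1.7824
G1 X-8.00 Y0.00 E2.0371

At z = 5.5 mm: the r=8 cylinder gives a regular 8-gon of circumradius 8 (constant along its height); the cylinder at (1, 11.5) is absent (z outside [6, 13.5]); Taking the first minus the rest: none of the subtracted shapes is present at this height, so the r=8 cylinder is unchanged — 1 connected region. The outline is a single polygon with 8 vertices. Extrusion per mm of travel: 0.4 × 0.25 / (π × 0.875²) = 0.041575. Accumulating E over each segment gives final E = 2.0371.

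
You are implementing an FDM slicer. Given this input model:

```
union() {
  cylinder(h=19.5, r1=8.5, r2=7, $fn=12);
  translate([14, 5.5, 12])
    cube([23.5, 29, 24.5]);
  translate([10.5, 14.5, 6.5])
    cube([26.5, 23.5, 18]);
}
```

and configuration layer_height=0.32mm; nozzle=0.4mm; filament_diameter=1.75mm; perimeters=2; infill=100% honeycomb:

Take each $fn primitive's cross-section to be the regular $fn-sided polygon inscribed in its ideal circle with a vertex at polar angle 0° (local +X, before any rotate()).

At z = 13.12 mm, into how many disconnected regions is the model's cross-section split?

At z = 13.12 mm: the cone contributes a regular 12-gon of circumradius 7.491 (interpolated between r1=8.5 and r2=7 at t=0.673); the cube at (14, 5.5) is present — its section is the full 23.5×29 rectangle; the 26.5×23.5 cube at (10.5, 14.5) contributes its full rectangle; Taking the union: the regions partially overlap (shared area 460.00 mm²), so overlapping operands fuse into one piece — 2 connected regions. The result has 2 disconnected regions.

2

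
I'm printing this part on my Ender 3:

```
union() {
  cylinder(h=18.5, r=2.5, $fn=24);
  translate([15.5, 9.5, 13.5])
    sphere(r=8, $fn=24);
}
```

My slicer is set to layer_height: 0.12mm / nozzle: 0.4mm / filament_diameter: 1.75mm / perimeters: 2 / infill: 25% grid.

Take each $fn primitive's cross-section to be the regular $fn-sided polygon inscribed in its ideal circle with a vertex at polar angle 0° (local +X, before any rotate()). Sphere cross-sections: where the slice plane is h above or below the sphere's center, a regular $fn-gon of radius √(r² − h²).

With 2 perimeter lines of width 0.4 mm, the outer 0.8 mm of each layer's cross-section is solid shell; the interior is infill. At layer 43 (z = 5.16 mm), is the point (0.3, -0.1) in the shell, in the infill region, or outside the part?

infill

At z = 5.16 mm: the r=2.5 cylinder gives a regular 24-gon of circumradius 2.5 (constant along its height); the sphere at (15.5, 9.5) does not reach this height (|z−center|=8.340 > r=8); Merging all regions: only the r=2.5 cylinder is present, so the union is just that shape — 1 connected region. Overall, the cross-section is a single solid region. The nearest boundary edge runs (2.17, -1.25)→(2.41, -0.65); distance from the point to it = 2.16 mm. The point is inside the cross-section and 2.16 mm from the nearest boundary — more than the 0.8 mm shell width (2 × 0.4), so it's in the infill interior.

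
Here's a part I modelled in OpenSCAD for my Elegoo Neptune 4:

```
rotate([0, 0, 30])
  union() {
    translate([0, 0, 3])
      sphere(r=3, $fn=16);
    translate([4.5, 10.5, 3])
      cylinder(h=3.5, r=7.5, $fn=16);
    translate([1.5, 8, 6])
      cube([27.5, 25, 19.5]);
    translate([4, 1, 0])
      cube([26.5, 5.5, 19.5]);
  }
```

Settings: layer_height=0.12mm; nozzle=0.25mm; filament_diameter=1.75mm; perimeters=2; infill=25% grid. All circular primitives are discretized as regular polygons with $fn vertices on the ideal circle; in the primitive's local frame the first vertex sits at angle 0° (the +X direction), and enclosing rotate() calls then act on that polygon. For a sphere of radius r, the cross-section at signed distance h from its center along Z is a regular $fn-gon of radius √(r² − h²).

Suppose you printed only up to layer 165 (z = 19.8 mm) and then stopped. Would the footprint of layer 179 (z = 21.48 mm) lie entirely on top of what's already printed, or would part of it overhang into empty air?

entirely on top

Compare the two slices. At z = 19.8: the sphere is not intersected at this z (|z−center|=16.800 > r=3); the cylinder at (4.5, 10.5) is not intersected at this z (z outside [3, 6.5]); the cube at (1.5, 8) (footprint 27.5×25) is included at this height (area 687.50 mm²); the cube at (4, 1) is absent (z outside [0, 19.5]); Combining (union): only the 27.5×25 cube at (1.5, 8) is present, so the union is just that shape — area = 687.50 mm²; (rotated 30° about Z; rotation is an isometry so areas/perimeters/island counts are preserved). At z = 21.48: the sphere does not reach this height (|z−center|=18.480 > r=3); the cylinder at (4.5, 10.5) is absent (z outside [3, 6.5]); the 27.5×25 cube at (1.5, 8) contributes its full rectangle (area 687.50 mm²); the cube at (4, 1) does not reach this height (z outside [0, 19.5]); Merging all regions: only the 27.5×25 cube at (1.5, 8) is present, so the union is just that shape — area = 687.50 mm²; (whole slice rotated 30° about Z — lengths, areas and connectivity unchanged). Checking containment: the cross-section at z = 21.48 is a subset of the cross-section at z = 19.8.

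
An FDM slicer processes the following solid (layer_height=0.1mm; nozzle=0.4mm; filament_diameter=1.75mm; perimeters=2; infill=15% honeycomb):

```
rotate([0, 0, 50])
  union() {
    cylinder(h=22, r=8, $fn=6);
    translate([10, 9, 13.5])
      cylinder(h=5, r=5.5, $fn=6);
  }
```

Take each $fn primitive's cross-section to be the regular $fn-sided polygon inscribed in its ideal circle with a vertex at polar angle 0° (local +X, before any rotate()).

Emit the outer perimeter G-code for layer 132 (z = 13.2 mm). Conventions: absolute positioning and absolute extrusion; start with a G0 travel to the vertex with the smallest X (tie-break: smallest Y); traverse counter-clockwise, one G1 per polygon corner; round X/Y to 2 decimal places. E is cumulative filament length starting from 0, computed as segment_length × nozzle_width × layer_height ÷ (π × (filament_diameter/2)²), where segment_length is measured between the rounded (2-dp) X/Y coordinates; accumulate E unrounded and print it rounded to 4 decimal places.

At z = 13.2 mm: the cylinder: section is a regular 6-gon, circumradius r=8; the cylinder at (10, 9) does not reach this height (z outside [13.5, 18.5]); Combining (union): only the r=8 cylinder is present, so the union is just that shape — 1 connected region; (rotated 50° about Z; rotation is an isometry so areas/perimeters/island counts are preserved). The outline is a single polygon with 6 vertices. Extrusion per mm of travel: 0.4 × 0.1 / (π × 0.875²) = 0.016630. Accumulating E over each segment gives final E = 0.7984.

G0 X-7.88 Y1.39 Z13.20
G1 X-5.14 Y-6.13 E0.1331
G1 X2.74 Y-7.52 E0.2662
G1 X7.88 Y-1.39 E0.3992
G1 X5.14 Y6.13 E0.5323
G1 X-2.74 Y7.52 E0.6654
G1 X-7.88 Y1.39 E0.7984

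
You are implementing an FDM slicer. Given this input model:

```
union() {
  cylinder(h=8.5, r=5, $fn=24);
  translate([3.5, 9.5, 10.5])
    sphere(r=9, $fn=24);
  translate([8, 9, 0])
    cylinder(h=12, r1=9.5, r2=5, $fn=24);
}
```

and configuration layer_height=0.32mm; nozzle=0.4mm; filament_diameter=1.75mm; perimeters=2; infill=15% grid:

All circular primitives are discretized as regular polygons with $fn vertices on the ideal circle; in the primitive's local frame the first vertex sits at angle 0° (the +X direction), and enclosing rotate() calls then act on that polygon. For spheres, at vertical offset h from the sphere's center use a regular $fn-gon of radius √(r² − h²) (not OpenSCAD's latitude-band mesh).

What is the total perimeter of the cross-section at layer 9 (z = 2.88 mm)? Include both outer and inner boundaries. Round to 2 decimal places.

At z = 2.88 mm: the cylinder: section is a regular 24-gon, circumradius r=5 (perimeter = 2·24·5.000·sin(180°/24) = 31.33 mm); the sphere at (3.5, 9.5): section is a regular 24-gon, circumradius = √(r²−h²) = √(9²−7.62²) = 4.789 (perimeter = 2·24·4.789·sin(180°/24) = 30.01 mm); the cone at (8, 9): at t=0.240 of its height the radius interpolates to r₁+(r₂−r₁)t = 8.420, giving a regular 24-gon of that circumradius (perimeter = 2·24·8.420·sin(180°/24) = 52.75 mm); Merging all regions: the regions partially overlap (shared area 71.21 mm²), so the edge portions inside another operand are dropped and the merged outline is re-measured after clipping — boundary = 73.37 mm. Overall, the cross-section is a single solid region. Total boundary length (outer) = 73.37 mm.

73.37 mm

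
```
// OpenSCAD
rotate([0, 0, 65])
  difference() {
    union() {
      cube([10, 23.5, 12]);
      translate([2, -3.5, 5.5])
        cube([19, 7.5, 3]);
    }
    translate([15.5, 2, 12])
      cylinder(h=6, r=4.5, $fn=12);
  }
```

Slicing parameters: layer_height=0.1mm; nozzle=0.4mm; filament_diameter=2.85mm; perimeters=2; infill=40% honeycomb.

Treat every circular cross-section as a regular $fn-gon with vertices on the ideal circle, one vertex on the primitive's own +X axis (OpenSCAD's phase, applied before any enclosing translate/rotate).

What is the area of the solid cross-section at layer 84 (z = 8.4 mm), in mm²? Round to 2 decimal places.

345.50 mm²

At z = 8.4 mm: the cube (footprint 10×23.5) is included at this height (area 235.00 mm²); the 19×7.5 cube at (2, -3.5) contributes its full rectangle (area 142.50 mm²); Merging all regions: the regions partially overlap — summed areas 377.50 mm² minus the doubly-counted overlap 32.00 mm² gives 345.50 mm² — area = 345.50 mm²; the cylinder at (15.5, 2) does not reach this height (z outside [12, 18]); Taking the first minus the rest: none of the subtracted shapes is present at this height, so that combined region is unchanged — area = 345.50 mm²; (rotated 65° about Z; rotation is an isometry so areas/perimeters/island counts are preserved). Overall, the cross-section is a single solid region. Net area = 345.50 mm².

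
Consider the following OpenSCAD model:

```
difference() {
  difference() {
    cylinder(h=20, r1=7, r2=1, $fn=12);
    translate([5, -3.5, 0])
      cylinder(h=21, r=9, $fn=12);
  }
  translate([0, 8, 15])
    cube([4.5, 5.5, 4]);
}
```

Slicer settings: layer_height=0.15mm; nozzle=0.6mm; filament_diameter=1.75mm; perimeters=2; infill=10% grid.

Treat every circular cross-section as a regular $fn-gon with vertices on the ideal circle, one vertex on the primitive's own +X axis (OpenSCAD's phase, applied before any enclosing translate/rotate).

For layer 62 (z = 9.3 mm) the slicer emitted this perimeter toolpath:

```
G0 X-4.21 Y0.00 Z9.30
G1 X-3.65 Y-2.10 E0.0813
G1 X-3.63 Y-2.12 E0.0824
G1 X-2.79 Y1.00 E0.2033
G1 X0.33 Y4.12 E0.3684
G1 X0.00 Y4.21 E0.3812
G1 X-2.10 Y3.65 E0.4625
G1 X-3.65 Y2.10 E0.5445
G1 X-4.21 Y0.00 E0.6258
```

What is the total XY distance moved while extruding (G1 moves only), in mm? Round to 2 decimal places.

16.73 mm

Sum the Euclidean lengths of each G1 segment: total = 16.73 mm.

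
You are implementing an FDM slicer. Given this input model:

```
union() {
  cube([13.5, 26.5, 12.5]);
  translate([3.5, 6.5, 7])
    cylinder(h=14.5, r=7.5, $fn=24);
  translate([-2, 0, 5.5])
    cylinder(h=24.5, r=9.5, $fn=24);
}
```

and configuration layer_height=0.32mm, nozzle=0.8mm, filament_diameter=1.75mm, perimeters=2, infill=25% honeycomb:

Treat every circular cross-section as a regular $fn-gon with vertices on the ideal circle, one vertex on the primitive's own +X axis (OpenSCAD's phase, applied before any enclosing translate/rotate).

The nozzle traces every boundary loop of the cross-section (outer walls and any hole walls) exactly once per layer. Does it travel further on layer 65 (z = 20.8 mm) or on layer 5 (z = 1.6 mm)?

Layer 65 (z = 20.8): the cube is not intersected at this z (z outside [0, 12.5]); the r=7.5 cylinder at (3.5, 6.5) gives a regular 24-gon of circumradius 7.5 (constant along its height) (perimeter = 2·24·7.500·sin(180°/24) = 46.99 mm); the r=9.5 cylinder at (-2, 0) contributes a regular 24-gon of circumradius 9.5 (perimeter = 2·24·9.500·sin(180°/24) = 59.52 mm); Combining (union): the regions partially overlap (shared area 85.47 mm²), so the edge portions inside another operand are dropped and the merged outline is re-measured after clipping — boundary = 71.56 mm. So its perimeter = 71.56 mm. Layer 5 (z = 1.6): the 13.5×26.5 cube contributes its full rectangle (perimeter 80.00 mm); the cylinder at (3.5, 6.5) is absent (z outside [7, 21.5]); the cylinder at (-2, 0) is absent (z outside [5.5, 30]); Merging all regions: only the 13.5×26.5 cube is present, so the union is just that shape — boundary = 80.00 mm. So its perimeter = 80.00 mm. Layer 5 is larger (80.00 vs 71.56 mm).

layer 5 (z = 1.6 mm)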